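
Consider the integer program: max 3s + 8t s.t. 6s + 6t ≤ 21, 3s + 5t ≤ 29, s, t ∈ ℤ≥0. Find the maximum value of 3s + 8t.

24

The continuous relaxation peaks at (0, 3.5) with value 28.00; rounding to a feasible lattice point costs some objective.
(s,t)=(0,3) is feasible, giving 24.
(s,t)=(1,2) is feasible, giving 19.
(s,t)=(0,2) is feasible, giving 16.
The best lattice point is (0,3), giving 24.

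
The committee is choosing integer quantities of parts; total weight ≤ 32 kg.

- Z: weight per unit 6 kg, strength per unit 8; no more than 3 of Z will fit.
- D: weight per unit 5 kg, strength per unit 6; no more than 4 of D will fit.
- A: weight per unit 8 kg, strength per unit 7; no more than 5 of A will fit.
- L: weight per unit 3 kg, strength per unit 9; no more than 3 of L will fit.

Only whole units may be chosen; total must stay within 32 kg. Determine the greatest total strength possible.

Take 3×Z, 1×D, and 3×L: weight 32 ≤ 32, strength 3·8 + 1·6 + 3·9 = 57.
L has the best ratio (9/3) and is taken to its limit of 3; remaining capacity is filled optimally with the others.

57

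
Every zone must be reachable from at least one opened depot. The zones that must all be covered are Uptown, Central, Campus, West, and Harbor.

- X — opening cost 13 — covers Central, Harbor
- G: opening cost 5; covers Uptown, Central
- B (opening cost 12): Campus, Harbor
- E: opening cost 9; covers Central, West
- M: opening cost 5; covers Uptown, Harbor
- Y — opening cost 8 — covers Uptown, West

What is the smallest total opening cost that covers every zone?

25

This is an integer covering problem.
The greedy cost-per-new-zone heuristic would pick G, M, Y, and B for 30, but a cheaper cover exists.
Choose G, B, and Y: together they cover Uptown, Central, Campus, West, Harbor — every zone.
Total opening cost: 5 + 12 + 8 = 25.
No cover costs less than 25.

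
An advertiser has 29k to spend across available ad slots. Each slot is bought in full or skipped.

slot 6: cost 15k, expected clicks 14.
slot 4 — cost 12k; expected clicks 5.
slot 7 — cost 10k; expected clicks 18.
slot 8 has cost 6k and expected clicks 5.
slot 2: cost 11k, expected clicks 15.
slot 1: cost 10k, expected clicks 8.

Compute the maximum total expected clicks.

This is a 0-1 knapsack instance.
slot 7 + slot 8 + slot 2: cost 10 + 6 + 11 = 27 ≤ 29, expected clicks 18 + 5 + 15 = 38.
slot 7 + slot 2: cost 10 + 11 = 21 ≤ 29, expected clicks 18 + 15 = 33.
slot 6 + slot 7: cost 15 + 10 = 25 ≤ 29, expected clicks 14 + 18 = 32.
Best is slot 7, slot 8, and slot 2 with total expected clicks 38.

38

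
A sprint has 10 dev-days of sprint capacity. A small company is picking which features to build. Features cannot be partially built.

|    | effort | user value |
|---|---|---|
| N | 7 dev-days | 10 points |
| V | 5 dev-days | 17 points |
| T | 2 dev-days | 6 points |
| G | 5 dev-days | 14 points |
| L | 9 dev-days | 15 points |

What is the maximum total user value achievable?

V + G: effort 5 + 5 = 10 ≤ 10, user value 17 + 14 = 31.
T + G: effort 2 + 5 = 7 ≤ 10, user value 6 + 14 = 20.
V + T: effort 5 + 2 = 7 ≤ 10, user value 17 + 6 = 23.
Best is V and G with total user value 31.

31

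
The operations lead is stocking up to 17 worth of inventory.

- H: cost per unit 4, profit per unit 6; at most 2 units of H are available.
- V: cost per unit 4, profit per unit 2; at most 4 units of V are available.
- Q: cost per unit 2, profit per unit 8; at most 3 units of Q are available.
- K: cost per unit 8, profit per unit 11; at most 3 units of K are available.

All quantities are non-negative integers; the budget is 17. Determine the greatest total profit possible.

36

Q has the best ratio (8/2); taking only Q gives at most 3×8 = 24 (stopped by the supply cap of 3).
Mixing does better — 2×H and 3×Q: cost 14 ≤ 17, profit 2·6 + 3·8 = 36.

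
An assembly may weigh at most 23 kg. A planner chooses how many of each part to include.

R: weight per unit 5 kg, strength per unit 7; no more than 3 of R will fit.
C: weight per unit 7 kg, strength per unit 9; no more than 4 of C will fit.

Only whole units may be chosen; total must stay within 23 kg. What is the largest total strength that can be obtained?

This is a bounded integer knapsack.
3×C: weight 21 ≤ 23, strength 3·9 = 27.
3×R and 1×C: weight 22 ≤ 23, strength 3·7 + 1·9 = 30.
Best is 30.

30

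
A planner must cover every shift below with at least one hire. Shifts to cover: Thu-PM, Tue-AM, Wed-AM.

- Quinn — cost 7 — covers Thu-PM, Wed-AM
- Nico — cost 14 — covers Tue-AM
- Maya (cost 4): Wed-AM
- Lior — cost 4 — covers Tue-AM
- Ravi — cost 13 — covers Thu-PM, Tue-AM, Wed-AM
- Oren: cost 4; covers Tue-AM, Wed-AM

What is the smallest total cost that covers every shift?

11

This is an integer covering problem.
Choose Quinn and Lior: together they cover Thu-PM, Tue-AM, Wed-AM — every shift.
Total cost: 7 + 4 = 11.
No cover costs less than 11.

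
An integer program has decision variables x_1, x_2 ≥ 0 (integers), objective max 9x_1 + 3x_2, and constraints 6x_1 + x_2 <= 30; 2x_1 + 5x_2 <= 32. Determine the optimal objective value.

48

(x_1,x_2)=(4,4): 6·4+1·4=28≤30, 2·4+5·4=28≤32, objective 48.
(x_1,x_2)=(4,3): 6·4+1·3=27≤30, 2·4+5·3=23≤32, objective 45.
Maximum is 48 at (x_1,x_2)=(4,4).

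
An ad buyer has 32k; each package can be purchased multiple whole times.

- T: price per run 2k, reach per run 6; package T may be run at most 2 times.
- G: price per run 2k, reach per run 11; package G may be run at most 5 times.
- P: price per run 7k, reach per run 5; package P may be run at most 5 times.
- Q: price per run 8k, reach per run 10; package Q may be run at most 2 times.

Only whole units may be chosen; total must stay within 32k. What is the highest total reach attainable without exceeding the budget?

2×T, 5×G, 1×P, and 1×Q: price 29 ≤ 32, reach 2·6 + 5·11 + 1·5 + 1·10 = 82.
2×T, 5×G, and 2×Q: price 30 ≤ 32, reach 2·6 + 5·11 + 2·10 = 87.
Best is 87.

87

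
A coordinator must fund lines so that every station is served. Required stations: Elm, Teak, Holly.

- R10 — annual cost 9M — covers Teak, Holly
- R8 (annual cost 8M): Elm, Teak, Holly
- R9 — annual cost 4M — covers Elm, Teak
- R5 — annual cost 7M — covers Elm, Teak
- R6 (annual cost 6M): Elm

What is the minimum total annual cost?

The greedy cost-per-new-station heuristic would pick R9 and R8 for 12, but a cheaper cover exists.
R8 alone covers Elm, Teak, Holly — every station.
Total annual cost: 8.
No cover costs less than 8.

8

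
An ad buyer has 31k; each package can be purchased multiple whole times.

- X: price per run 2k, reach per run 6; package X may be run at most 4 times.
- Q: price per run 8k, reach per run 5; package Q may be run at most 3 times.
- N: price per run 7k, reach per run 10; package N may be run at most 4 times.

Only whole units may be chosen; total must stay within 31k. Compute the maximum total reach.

54

X has the best ratio (6/2); taking only X gives at most 4×6 = 24 (stopped by the supply cap of 4).
Mixing does better — 4×X and 3×N: price 29 ≤ 31, reach 4·6 + 3·10 = 54.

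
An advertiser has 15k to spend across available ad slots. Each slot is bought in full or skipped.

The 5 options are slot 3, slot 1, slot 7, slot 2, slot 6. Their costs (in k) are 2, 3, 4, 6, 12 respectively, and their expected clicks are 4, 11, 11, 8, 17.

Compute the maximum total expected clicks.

34

This is a 0-1 knapsack instance.
Allowing fractional choices, the relaxed optimum would be about 34.5, but ad slots are indivisible.
slot 1 + slot 7 + slot 2: cost 3 + 4 + 6 = 13 ≤ 15, expected clicks 11 + 11 + 8 = 30.
slot 3 + slot 1 + slot 7 + slot 2: cost 2 + 3 + 4 + 6 = 15 ≤ 15, expected clicks 4 + 11 + 11 + 8 = 34.
slot 1 + slot 6: cost 3 + 12 = 15 ≤ 15, expected clicks 11 + 17 = 28.
Best is slot 3, slot 1, slot 7, and slot 2 with total expected clicks 34.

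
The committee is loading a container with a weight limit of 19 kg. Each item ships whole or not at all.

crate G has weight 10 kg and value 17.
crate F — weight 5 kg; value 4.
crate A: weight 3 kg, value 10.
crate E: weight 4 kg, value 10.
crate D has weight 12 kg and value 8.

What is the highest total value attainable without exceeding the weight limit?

crate G + crate A + crate E: weight 10 + 3 + 4 = 17 ≤ 19, value 17 + 10 + 10 = 37.
crate G + crate F + crate A: weight 10 + 5 + 3 = 18 ≤ 19, value 17 + 4 + 10 = 31.
Best is crate G, crate A, and crate E with total value 37.

37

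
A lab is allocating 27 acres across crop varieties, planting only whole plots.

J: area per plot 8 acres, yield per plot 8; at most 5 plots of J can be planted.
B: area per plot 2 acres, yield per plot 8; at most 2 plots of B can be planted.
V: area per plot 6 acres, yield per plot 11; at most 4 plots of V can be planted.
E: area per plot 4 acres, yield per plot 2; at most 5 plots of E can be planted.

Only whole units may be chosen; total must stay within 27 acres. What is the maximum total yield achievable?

52

This is a bounded integer knapsack.
Take 1×B and 4×V: area 26 ≤ 27, yield 1·8 + 4·11 = 52.
No other integer combination yields more.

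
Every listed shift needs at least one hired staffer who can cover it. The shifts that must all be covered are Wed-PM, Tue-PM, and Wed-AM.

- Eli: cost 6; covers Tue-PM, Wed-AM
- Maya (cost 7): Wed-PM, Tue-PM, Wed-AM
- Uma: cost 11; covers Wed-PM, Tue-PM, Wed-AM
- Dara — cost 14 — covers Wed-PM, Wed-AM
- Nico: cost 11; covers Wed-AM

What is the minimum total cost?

Maya alone covers Wed-PM, Tue-PM, Wed-AM — every shift.
Total cost: 7.
No cover costs less than 7.

7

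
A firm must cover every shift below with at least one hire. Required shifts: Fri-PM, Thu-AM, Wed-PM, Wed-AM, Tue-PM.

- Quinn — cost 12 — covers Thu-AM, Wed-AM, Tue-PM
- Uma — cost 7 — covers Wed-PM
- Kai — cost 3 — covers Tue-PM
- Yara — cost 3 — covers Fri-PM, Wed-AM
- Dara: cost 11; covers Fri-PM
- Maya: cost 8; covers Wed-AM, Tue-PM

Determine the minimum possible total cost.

22

This is a weighted set-cover instance.
The greedy cost-per-new-shift heuristic would pick Yara, Kai, Uma, and Quinn for 25, but a cheaper cover exists.
Choose Quinn, Uma, and Yara: together they cover Fri-PM, Thu-AM, Wed-PM, Wed-AM, Tue-PM — every shift.
Total cost: 12 + 7 + 3 = 22.
No cover costs less than 22.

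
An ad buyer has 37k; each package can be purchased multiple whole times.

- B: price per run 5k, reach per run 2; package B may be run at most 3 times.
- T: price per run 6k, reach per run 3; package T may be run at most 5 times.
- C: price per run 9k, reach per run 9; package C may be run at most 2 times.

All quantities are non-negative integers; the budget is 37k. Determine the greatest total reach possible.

27

1×B, 2×T, and 2×C: price 35 ≤ 37, reach 1·2 + 2·3 + 2·9 = 26.
3×T and 2×C: price 36 ≤ 37, reach 3·3 + 2·9 = 27.
Best is 27.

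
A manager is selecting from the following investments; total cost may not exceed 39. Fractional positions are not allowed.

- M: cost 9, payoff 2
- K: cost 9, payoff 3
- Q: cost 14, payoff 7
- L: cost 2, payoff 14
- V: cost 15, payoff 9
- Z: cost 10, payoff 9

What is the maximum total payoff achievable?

This is a 0-1 knapsack instance.
Allowing fractional choices, the relaxed optimum would be about 38.0, but investments are indivisible.
M + L + V + Z: cost 9 + 2 + 15 + 10 = 36 ≤ 39, payoff 2 + 14 + 9 + 9 = 34.
K + L + V + Z: cost 9 + 2 + 15 + 10 = 36 ≤ 39, payoff 3 + 14 + 9 + 9 = 35.
Best is K, L, V, and Z with total payoff 35.

35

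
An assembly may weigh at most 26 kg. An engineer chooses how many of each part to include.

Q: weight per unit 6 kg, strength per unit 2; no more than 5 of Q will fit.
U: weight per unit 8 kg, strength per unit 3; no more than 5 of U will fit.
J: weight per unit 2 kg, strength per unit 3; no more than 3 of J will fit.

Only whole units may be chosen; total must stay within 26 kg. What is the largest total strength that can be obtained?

16

Take 2×Q, 1×U, and 3×J: weight 26 ≤ 26, strength 2·2 + 1·3 + 3·3 = 16.
J has the best ratio (3/2) and is taken to its limit of 3; remaining capacity is filled optimally with the others.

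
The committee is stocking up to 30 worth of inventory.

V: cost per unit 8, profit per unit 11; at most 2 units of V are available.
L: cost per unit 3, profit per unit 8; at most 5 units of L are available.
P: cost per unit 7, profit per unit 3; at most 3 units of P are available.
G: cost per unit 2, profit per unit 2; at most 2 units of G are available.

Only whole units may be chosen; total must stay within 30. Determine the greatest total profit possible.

56

2×V, 4×L, and 1×G: cost 30 ≤ 30, profit 2·11 + 4·8 + 1·2 = 56.
1×V, 5×L, and 2×G: cost 27 ≤ 30, profit 1·11 + 5·8 + 2·2 = 55.
Best is 56.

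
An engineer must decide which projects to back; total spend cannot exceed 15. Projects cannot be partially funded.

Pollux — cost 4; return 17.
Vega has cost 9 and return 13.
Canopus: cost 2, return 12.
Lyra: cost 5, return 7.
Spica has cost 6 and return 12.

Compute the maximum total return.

This is a 0-1 knapsack instance.
Take Pollux, Vega, and Canopus: cost 4 + 9 + 2 = 15 ≤ 15, return 17 + 13 + 12 = 42.
No other feasible combination does better.

42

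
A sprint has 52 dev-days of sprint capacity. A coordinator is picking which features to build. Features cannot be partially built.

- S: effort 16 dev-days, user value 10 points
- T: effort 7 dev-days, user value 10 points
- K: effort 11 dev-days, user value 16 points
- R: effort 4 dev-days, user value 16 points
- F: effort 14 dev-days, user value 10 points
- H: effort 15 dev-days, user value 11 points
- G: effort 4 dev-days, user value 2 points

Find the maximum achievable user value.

63

Allowing fractional choices, the relaxed optimum would be about 63.6, but features are indivisible.
T + K + R + F + H: effort 7 + 11 + 4 + 14 + 15 = 51 ≤ 52, user value 10 + 16 + 16 + 10 + 11 = 63.
S + T + K + R + F: effort 16 + 7 + 11 + 4 + 14 = 52 ≤ 52, user value 10 + 10 + 16 + 16 + 10 = 62.
Best is T, K, R, F, and H with total user value 63.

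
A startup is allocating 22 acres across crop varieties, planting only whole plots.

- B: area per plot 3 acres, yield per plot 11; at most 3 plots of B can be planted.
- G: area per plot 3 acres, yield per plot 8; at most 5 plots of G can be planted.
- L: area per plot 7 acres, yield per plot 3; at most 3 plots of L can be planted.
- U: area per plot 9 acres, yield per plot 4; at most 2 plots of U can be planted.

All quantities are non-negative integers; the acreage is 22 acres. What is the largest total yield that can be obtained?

65

B has the best ratio (11/3); taking only B gives at most 3×11 = 33 (stopped by the supply cap of 3).
Mixing does better — 3×B and 4×G: area 21 ≤ 22, yield 3·11 + 4·8 = 65.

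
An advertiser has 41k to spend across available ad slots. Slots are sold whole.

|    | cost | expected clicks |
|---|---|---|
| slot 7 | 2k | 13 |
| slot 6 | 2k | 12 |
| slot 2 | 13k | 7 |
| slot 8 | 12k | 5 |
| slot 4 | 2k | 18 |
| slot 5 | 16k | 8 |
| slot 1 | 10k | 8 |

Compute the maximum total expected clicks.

63

Allowing fractional choices, the relaxed optimum would be about 64.0, but ad slots are indivisible.
slot 7 + slot 6 + slot 2 + slot 4 + slot 1: cost 2 + 2 + 13 + 2 + 10 = 29 ≤ 41, expected clicks 13 + 12 + 7 + 18 + 8 = 58.
slot 7 + slot 6 + slot 2 + slot 8 + slot 4 + slot 1: cost 2 + 2 + 13 + 12 + 2 + 10 = 41 ≤ 41, expected clicks 13 + 12 + 7 + 5 + 18 + 8 = 63.
slot 7 + slot 6 + slot 4 + slot 5 + slot 1: cost 2 + 2 + 2 + 16 + 10 = 32 ≤ 41, expected clicks 13 + 12 + 18 + 8 + 8 = 59.
Best is slot 7, slot 6, slot 2, slot 8, slot 4, and slot 1 with total expected clicks 63.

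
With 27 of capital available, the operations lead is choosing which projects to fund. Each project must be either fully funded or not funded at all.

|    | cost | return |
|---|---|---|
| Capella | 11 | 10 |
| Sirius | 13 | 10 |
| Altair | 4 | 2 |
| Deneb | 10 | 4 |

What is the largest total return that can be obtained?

Allowing fractional choices, the relaxed optimum would be about 21.5, but projects are indivisible.
Capella + Sirius: cost 11 + 13 = 24 ≤ 27, return 10 + 10 = 20.
Capella + Altair + Deneb: cost 11 + 4 + 10 = 25 ≤ 27, return 10 + 2 + 4 = 16.
Best is Capella and Sirius with total return 20.

20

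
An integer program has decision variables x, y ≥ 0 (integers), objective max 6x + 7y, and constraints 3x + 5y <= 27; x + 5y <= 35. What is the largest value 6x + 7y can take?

(x,y)=(9,0): 3·9+5·0=27≤27, 1·9+5·0=9≤35, objective 54.
(x,y)=(8,0): 3·8+5·0=24≤27, 1·8+5·0=8≤35, objective 48.
No feasible integer point exceeds 54.

54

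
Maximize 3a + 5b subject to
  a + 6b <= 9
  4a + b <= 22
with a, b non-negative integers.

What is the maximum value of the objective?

The continuous relaxation peaks at (5.35, 0.609) with value 19.09; rounding to a feasible lattice point costs some objective.
(a,b)=(5,0): 1·5+6·0=5≤9, 4·5+1·0=20≤22, objective 15.
(a,b)=(4,0): 1·4+6·0=4≤9, 4·4+1·0=16≤22, objective 12.
No feasible integer point exceeds 15.

15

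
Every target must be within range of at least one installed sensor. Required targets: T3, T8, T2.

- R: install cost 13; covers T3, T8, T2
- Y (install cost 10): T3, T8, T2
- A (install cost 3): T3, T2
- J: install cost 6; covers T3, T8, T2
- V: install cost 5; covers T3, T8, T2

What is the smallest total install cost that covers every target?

5

This is an integer covering problem.
V alone covers T3, T8, T2 — every target.
Total install cost: 5.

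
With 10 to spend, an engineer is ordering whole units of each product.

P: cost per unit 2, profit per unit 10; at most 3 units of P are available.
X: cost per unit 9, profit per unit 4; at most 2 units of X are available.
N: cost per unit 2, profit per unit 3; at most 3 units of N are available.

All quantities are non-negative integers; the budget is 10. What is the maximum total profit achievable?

This is a bounded integer knapsack.
P has the best ratio (10/2); taking only P gives at most 3×10 = 30 (stopped by the supply cap of 3).
Mixing does better — 3×P and 2×N: cost 10 ≤ 10, profit 3·10 + 2·3 = 36.

36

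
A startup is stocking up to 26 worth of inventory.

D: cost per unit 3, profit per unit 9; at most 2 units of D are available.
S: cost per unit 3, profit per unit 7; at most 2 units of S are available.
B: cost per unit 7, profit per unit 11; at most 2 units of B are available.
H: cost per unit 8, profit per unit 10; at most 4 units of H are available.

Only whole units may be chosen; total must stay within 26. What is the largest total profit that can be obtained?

54

Take 2×D, 2×S, and 2×B: cost 26 ≤ 26, profit 2·9 + 2·7 + 2·11 = 54.
D has the best ratio (9/3) and is taken to its limit of 2; remaining capacity is filled optimally with the others.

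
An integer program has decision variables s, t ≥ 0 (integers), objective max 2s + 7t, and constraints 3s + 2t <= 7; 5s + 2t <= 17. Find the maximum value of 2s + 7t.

(s,t)=(0,3): 3·0+2·3=6≤7, 5·0+2·3=6≤17, objective 21.
(s,t)=(1,2): 3·1+2·2=7≤7, 5·1+2·2=9≤17, objective 16.
No feasible integer point exceeds 21.

21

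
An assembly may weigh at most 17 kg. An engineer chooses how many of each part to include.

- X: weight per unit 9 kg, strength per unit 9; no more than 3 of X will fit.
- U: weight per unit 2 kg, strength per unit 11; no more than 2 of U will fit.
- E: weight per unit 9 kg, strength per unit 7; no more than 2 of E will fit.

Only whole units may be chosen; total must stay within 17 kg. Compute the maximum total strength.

This is a bounded integer knapsack.
U has the best ratio (11/2); taking only U gives at most 2×11 = 22 (stopped by the supply cap of 2).
Mixing does better — 1×X and 2×U: weight 13 ≤ 17, strength 1·9 + 2·11 = 31.

31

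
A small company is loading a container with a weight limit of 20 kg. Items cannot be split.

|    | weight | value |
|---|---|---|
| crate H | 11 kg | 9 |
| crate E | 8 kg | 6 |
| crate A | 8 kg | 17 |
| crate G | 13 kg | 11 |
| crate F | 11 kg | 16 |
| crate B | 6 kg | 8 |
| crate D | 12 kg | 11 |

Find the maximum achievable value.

Allowing fractional choices, the relaxed optimum would be about 34.3, but items are indivisible.
crate A + crate D: weight 8 + 12 = 20 ≤ 20, value 17 + 11 = 28.
crate A + crate F: weight 8 + 11 = 19 ≤ 20, value 17 + 16 = 33.
Best is crate A and crate F with total value 33.

33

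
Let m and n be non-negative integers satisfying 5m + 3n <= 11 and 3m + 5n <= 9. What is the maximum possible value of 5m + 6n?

(m,n)=(1,1) is feasible, giving 11.
(m,n)=(2,0) is feasible, giving 10.
The best lattice point is (1,1), giving 11.

11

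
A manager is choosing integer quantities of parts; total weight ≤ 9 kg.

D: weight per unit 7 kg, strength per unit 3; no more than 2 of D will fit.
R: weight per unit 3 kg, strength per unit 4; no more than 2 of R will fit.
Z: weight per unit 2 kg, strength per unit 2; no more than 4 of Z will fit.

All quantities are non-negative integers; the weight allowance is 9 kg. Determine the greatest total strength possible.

This is a bounded integer knapsack.
R has the best ratio (4/3); taking only R gives at most 2×4 = 8 (stopped by the supply cap of 2).
Mixing does better — 1×R and 3×Z: weight 9 ≤ 9, strength 1·4 + 3·2 = 10.

10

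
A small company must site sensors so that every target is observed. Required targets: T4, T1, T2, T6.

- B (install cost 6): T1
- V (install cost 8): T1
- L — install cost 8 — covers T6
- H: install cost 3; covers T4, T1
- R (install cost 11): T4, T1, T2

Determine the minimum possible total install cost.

The greedy cost-per-new-target heuristic would pick H, L, and R for 22, but a cheaper cover exists.
Choose L and R: together they cover T4, T1, T2, T6 — every target.
Total install cost: 8 + 11 = 19.
No cover costs less than 19.

19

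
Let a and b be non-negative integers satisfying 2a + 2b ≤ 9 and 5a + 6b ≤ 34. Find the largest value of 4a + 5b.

20

Relaxing integrality, the LP optimum is 22.50 at (a,b) = (0, 4.5), which is not an integer point.
(a,b)=(0,4): 2·0+2·4=8≤9, 5·0+6·4=24≤34, objective 20.
(a,b)=(1,3): 2·1+2·3=8≤9, 5·1+6·3=23≤34, objective 19.
(a,b)=(0,3): 2·0+2·3=6≤9, 5·0+6·3=18≤34, objective 15.
No feasible integer point exceeds 20.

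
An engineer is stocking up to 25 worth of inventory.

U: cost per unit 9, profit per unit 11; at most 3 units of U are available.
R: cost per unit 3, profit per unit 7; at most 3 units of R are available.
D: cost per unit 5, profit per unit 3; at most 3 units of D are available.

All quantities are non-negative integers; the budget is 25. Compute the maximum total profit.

Take 2×U and 2×R: cost 24 ≤ 25, profit 2·11 + 2·7 = 36.
No other integer combination yields more.

36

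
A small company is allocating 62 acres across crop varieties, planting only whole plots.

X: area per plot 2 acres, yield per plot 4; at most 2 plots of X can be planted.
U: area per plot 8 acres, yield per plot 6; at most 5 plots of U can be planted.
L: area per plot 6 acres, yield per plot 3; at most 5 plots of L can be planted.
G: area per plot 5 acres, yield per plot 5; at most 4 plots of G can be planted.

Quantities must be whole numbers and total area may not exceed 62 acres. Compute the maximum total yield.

This is a bounded integer knapsack.
1×X, 5×U, and 4×G: area 62 ≤ 62, yield 1·4 + 5·6 + 4·5 = 54.
2×X, 4×U, 1×L, and 4×G: area 62 ≤ 62, yield 2·4 + 4·6 + 1·3 + 4·5 = 55.
Best is 55.

55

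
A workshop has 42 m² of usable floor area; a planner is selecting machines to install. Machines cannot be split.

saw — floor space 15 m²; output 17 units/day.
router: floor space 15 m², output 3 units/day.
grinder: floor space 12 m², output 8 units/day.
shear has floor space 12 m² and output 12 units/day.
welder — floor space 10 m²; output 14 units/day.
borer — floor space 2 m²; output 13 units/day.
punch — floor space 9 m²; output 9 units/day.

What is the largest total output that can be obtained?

Allowing fractional choices, the relaxed optimum would be about 59.0, but machines are indivisible.
saw + grinder + welder + borer: floor space 15 + 12 + 10 + 2 = 39 ≤ 42, output 17 + 8 + 14 + 13 = 52.
saw + welder + borer + punch: floor space 15 + 10 + 2 + 9 = 36 ≤ 42, output 17 + 14 + 13 + 9 = 53.
saw + shear + welder + borer: floor space 15 + 12 + 10 + 2 = 39 ≤ 42, output 17 + 12 + 14 + 13 = 56.
Best is saw, shear, welder, and borer with total output 56.

56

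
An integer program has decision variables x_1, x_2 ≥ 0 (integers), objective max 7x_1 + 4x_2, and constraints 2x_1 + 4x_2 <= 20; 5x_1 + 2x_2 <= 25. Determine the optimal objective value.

Relaxing integrality, the LP optimum is 38.75 at (x_1,x_2) = (3.75, 3.12), which is not an integer point.
(x_1,x_2)=(4,2): 2·4+4·2=16≤20, 5·4+2·2=24≤25, objective 36.
(x_1,x_2)=(3,3): 2·3+4·3=18≤20, 5·3+2·3=21≤25, objective 33.
(x_1,x_2)=(4,1): 2·4+4·1=12≤20, 5·4+2·1=22≤25, objective 32.
The best lattice point is (4,2), giving 36.

36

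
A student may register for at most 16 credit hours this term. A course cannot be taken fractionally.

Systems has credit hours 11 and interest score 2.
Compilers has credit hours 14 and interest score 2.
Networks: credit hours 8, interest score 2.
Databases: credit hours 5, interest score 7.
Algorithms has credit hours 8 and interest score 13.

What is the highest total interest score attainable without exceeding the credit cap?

20

Allowing fractional choices, the relaxed optimum would be about 20.8, but courses are indivisible.
Networks + Algorithms: credit hours 8 + 8 = 16 ≤ 16, interest score 2 + 13 = 15.
Algorithms: credit hours 8 ≤ 16, interest score 13.
Databases + Algorithms: credit hours 5 + 8 = 13 ≤ 16, interest score 7 + 13 = 20.
Best is Databases and Algorithms with total interest score 20.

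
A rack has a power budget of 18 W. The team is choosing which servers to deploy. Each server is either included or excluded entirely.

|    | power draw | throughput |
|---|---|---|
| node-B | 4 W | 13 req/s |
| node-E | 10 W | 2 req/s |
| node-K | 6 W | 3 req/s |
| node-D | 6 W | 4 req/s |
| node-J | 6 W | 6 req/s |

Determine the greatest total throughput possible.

This is an integer program with binary decision variables.
Allowing fractional choices, the relaxed optimum would be about 24.0, but servers are indivisible.
node-B + node-D + node-J: power draw 4 + 6 + 6 = 16 ≤ 18, throughput 13 + 4 + 6 = 23.
node-B + node-K + node-J: power draw 4 + 6 + 6 = 16 ≤ 18, throughput 13 + 3 + 6 = 22.
Best is node-B, node-D, and node-J with total throughput 23.

23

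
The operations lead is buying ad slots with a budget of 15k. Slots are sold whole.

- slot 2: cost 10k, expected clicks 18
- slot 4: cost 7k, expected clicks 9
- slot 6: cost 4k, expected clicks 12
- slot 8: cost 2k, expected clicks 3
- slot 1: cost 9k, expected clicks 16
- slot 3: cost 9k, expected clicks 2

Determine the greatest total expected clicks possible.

31

slot 2 + slot 6: cost 10 + 4 = 14 ≤ 15, expected clicks 18 + 12 = 30.
slot 6 + slot 8 + slot 1: cost 4 + 2 + 9 = 15 ≤ 15, expected clicks 12 + 3 + 16 = 31.
slot 6 + slot 1: cost 4 + 9 = 13 ≤ 15, expected clicks 12 + 16 = 28.
Best is slot 6, slot 8, and slot 1 with total expected clicks 31.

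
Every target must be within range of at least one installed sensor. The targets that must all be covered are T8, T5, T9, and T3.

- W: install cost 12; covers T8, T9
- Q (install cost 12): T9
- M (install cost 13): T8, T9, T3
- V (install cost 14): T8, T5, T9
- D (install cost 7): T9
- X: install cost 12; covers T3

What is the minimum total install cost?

26

Choose V and X: together they cover T8, T5, T9, T3 — every target.
Total install cost: 14 + 12 = 26.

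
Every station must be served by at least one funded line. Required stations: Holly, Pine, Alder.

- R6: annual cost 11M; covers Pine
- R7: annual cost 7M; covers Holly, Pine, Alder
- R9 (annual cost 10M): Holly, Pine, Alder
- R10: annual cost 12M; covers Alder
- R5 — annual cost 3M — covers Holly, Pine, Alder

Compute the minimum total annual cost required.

R5 alone covers Holly, Pine, Alder — every station.
Total annual cost: 3.
No cover costs less than 3.

3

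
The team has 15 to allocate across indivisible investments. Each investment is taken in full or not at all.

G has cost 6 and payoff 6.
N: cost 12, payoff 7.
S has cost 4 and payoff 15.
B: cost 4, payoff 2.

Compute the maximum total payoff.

Take G, S, and B: cost 6 + 4 + 4 = 14 ≤ 15, payoff 6 + 15 + 2 = 23.
No other feasible combination does better.

23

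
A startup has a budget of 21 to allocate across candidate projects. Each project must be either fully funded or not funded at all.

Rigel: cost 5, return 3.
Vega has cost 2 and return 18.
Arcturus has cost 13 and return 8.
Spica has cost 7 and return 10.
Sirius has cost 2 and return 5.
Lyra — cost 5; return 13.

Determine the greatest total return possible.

Rigel + Vega + Spica + Sirius + Lyra: cost 5 + 2 + 7 + 2 + 5 = 21 ≤ 21, return 3 + 18 + 10 + 5 + 13 = 49.
Vega + Spica + Sirius + Lyra: cost 2 + 7 + 2 + 5 = 16 ≤ 21, return 18 + 10 + 5 + 13 = 46.
Best is Rigel, Vega, Spica, Sirius, and Lyra with total return 49.

49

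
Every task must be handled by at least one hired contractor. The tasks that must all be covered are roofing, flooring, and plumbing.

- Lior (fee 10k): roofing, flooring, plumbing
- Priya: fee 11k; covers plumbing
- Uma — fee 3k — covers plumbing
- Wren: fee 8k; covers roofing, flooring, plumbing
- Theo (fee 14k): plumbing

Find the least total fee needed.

8

This is a weighted set-cover instance.
Wren alone covers roofing, flooring, plumbing — every task.
Total fee: 8.
No cover costs less than 8.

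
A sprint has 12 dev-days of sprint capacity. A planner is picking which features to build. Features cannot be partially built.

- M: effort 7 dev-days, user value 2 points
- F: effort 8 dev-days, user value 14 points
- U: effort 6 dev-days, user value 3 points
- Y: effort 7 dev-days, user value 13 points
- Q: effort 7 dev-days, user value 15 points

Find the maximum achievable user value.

Allowing fractional choices, the relaxed optimum would be about 24.3, but features are indivisible.
Q: effort 7 ≤ 12, user value 15.
Y: effort 7 ≤ 12, user value 13.
F: effort 8 ≤ 12, user value 14.
Best is Q with total user value 15.

15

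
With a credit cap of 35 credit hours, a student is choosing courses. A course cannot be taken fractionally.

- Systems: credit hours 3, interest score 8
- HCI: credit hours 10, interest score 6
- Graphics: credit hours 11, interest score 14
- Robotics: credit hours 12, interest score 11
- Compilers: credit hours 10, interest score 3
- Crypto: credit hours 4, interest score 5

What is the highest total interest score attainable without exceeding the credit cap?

38

Treat it as a binary knapsack problem.
Allowing fractional choices, the relaxed optimum would be about 41.0, but courses are indivisible.
Systems + HCI + Graphics + Crypto: credit hours 3 + 10 + 11 + 4 = 28 ≤ 35, interest score 8 + 6 + 14 + 5 = 33.
Systems + Graphics + Robotics: credit hours 3 + 11 + 12 = 26 ≤ 35, interest score 8 + 14 + 11 = 33.
Systems + Graphics + Robotics + Crypto: credit hours 3 + 11 + 12 + 4 = 30 ≤ 35, interest score 8 + 14 + 11 + 5 = 38.
Best is Systems, Graphics, Robotics, and Crypto with total interest score 38.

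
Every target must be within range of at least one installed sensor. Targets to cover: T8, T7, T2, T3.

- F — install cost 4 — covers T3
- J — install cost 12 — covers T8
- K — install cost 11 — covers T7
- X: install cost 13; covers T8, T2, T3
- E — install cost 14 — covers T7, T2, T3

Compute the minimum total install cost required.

24

The greedy cost-per-new-target heuristic would pick F, X, and K for 28, but a cheaper cover exists.
Choose K and X: together they cover T8, T7, T2, T3 — every target.
Total install cost: 11 + 13 = 24.
No cover costs less than 24.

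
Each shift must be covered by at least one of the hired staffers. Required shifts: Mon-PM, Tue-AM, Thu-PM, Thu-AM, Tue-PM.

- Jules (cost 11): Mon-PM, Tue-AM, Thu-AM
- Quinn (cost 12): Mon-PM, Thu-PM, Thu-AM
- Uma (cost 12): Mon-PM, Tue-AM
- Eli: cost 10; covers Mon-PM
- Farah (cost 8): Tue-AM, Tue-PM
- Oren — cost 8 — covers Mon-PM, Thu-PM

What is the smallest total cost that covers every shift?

This is an integer covering problem.
The greedy cost-per-new-shift heuristic would pick Jules, Farah, and Oren for 27, but a cheaper cover exists.
Choose Quinn and Farah: together they cover Mon-PM, Tue-AM, Thu-PM, Thu-AM, Tue-PM — every shift.
Total cost: 12 + 8 = 20.
No cover costs less than 20.

20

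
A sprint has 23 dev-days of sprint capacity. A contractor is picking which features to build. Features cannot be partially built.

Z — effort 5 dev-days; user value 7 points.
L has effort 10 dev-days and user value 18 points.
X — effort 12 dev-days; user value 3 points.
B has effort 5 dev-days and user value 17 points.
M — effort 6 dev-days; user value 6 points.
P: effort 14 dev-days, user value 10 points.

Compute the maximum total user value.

Allowing fractional choices, the relaxed optimum would be about 45.0, but features are indivisible.
L + B + M: effort 10 + 5 + 6 = 21 ≤ 23, user value 18 + 17 + 6 = 41.
L + B: effort 10 + 5 = 15 ≤ 23, user value 18 + 17 = 35.
Z + L + B: effort 5 + 10 + 5 = 20 ≤ 23, user value 7 + 18 + 17 = 42.
Best is Z, L, and B with total user value 42.

42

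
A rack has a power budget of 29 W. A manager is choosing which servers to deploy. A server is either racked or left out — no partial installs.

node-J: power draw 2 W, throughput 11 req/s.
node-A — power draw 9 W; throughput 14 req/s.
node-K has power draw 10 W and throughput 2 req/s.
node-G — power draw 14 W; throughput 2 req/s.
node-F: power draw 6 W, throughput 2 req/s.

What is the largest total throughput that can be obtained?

29

node-J + node-A + node-F: power draw 2 + 9 + 6 = 17 ≤ 29, throughput 11 + 14 + 2 = 27.
node-J + node-A + node-K: power draw 2 + 9 + 10 = 21 ≤ 29, throughput 11 + 14 + 2 = 27.
node-J + node-A + node-K + node-F: power draw 2 + 9 + 10 + 6 = 27 ≤ 29, throughput 11 + 14 + 2 + 2 = 29.
Best is node-J, node-A, node-K, and node-F with total throughput 29.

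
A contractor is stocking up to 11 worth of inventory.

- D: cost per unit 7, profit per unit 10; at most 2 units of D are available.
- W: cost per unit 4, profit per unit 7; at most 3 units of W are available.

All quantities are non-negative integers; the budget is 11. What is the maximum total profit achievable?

1×D and 1×W: cost 11 ≤ 11, profit 1·10 + 1·7 = 17.
2×W: cost 8 ≤ 11, profit 2·7 = 14.
Best is 17.

17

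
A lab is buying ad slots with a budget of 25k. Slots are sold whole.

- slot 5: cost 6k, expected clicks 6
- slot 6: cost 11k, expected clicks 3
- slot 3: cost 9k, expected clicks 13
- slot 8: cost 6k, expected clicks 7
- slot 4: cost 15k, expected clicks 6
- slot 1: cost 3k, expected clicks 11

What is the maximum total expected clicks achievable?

37

Allowing fractional choices, the relaxed optimum would be about 37.4, but ad slots are indivisible.
slot 3 + slot 8 + slot 1: cost 9 + 6 + 3 = 18 ≤ 25, expected clicks 13 + 7 + 11 = 31.
slot 5 + slot 3 + slot 8 + slot 1: cost 6 + 9 + 6 + 3 = 24 ≤ 25, expected clicks 6 + 13 + 7 + 11 = 37.
Best is slot 5, slot 3, slot 8, and slot 1 with total expected clicks 37.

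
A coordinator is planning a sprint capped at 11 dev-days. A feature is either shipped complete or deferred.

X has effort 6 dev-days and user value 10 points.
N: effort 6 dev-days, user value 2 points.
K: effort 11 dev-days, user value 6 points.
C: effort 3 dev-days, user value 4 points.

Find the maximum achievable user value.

14

X + C: effort 6 + 3 = 9 ≤ 11, user value 10 + 4 = 14.
N + C: effort 6 + 3 = 9 ≤ 11, user value 2 + 4 = 6.
X: effort 6 ≤ 11, user value 10.
Best is X and C with total user value 14.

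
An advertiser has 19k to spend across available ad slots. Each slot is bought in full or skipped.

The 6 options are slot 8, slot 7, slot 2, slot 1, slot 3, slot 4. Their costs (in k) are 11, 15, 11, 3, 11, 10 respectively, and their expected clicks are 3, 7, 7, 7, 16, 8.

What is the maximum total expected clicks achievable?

Take slot 1 and slot 3: cost 3 + 11 = 14 ≤ 19, expected clicks 7 + 16 = 23.
No other feasible combination does better.

23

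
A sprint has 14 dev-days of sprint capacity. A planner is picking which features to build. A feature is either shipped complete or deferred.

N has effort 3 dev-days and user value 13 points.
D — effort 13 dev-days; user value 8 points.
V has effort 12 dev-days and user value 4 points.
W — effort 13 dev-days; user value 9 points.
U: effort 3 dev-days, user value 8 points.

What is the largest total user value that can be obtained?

21

Allowing fractional choices, the relaxed optimum would be about 26.5, but features are indivisible.
N: effort 3 ≤ 14, user value 13.
N + U: effort 3 + 3 = 6 ≤ 14, user value 13 + 8 = 21.
W: effort 13 ≤ 14, user value 9.
Best is N and U with total user value 21.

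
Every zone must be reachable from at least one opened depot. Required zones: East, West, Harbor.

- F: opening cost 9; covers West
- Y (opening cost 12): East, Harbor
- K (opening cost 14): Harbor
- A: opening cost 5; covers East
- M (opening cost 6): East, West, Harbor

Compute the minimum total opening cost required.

6

This is an integer covering problem.
M alone covers East, West, Harbor — every zone.
Total opening cost: 6.
No cover costs less than 6.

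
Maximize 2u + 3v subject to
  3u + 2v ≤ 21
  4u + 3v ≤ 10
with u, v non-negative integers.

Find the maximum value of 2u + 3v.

The continuous relaxation peaks at (0, 3.33) with value 10.00; rounding to a feasible lattice point costs some objective.
(u,v)=(0,3): 3·0+2·3=6≤21, 4·0+3·3=9≤10, objective 9.
(u,v)=(1,2): 3·1+2·2=7≤21, 4·1+3·2=10≤10, objective 8.
(u,v)=(0,2): 3·0+2·2=4≤21, 4·0+3·2=6≤10, objective 6.
Maximum is 9 at (u,v)=(0,3).

9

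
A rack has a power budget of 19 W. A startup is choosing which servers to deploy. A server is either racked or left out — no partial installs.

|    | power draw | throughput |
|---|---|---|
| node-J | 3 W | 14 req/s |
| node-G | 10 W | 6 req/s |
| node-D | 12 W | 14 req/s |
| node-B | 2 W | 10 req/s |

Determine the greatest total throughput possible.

38

This is an integer program with binary decision variables.
node-J + node-D + node-B: power draw 3 + 12 + 2 = 17 ≤ 19, throughput 14 + 14 + 10 = 38.
node-J + node-G + node-B: power draw 3 + 10 + 2 = 15 ≤ 19, throughput 14 + 6 + 10 = 30.
Best is node-J, node-D, and node-B with total throughput 38.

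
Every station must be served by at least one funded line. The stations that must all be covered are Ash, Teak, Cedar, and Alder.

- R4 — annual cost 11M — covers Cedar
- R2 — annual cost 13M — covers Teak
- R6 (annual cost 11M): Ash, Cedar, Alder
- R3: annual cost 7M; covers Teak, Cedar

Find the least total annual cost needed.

18

Choose R6 and R3: together they cover Ash, Teak, Cedar, Alder — every station.
Total annual cost: 11 + 7 = 18.
No cover costs less than 18.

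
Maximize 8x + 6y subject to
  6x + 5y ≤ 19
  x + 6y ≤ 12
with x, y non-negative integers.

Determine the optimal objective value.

24

Relaxing integrality, the LP optimum is 25.33 at (x,y) = (3.17, 0), which is not an integer point.
(x,y)=(3,0): 6·3+5·0=18≤19, 1·3+6·0=3≤12, objective 24.
(x,y)=(2,1): 6·2+5·1=17≤19, 1·2+6·1=8≤12, objective 22.
No feasible integer point exceeds 24.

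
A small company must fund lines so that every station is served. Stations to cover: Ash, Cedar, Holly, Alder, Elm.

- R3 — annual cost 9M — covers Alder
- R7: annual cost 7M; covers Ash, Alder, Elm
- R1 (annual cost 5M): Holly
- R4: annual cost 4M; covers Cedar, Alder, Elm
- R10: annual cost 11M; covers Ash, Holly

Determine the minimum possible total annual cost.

This is an integer covering problem.
The greedy cost-per-new-station heuristic would pick R4, R1, and R7 for 16, but a cheaper cover exists.
Choose R4 and R10: together they cover Ash, Cedar, Holly, Alder, Elm — every station.
Total annual cost: 4 + 11 = 15.
No cover costs less than 15.

15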